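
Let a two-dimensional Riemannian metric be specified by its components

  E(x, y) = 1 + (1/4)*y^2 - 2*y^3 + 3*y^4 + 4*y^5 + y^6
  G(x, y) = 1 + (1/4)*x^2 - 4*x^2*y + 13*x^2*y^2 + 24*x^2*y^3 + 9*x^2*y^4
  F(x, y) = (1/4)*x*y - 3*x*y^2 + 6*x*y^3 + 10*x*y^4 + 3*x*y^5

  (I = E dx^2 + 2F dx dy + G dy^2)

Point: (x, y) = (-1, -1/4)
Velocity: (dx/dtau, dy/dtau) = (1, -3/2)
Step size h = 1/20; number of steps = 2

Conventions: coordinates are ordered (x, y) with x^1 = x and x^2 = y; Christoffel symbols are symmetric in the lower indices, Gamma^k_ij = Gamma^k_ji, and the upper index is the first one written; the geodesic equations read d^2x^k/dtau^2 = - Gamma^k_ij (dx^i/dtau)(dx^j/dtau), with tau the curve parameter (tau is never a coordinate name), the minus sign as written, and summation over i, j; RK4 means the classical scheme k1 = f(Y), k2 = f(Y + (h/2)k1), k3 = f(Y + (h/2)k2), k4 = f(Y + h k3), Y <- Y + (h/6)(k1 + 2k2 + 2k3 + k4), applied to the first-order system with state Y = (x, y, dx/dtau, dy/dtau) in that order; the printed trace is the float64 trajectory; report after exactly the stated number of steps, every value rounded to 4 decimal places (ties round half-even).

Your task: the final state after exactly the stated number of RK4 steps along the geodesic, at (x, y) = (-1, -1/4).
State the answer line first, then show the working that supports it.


Answer: x = -0.8998, y = -0.3989, dx/dtau = 0.9979, dy/dtau = -1.5020

f(Y) = (dx/dtau, dy/dtau, -Gamma^x_ij Y'^i Y'^j, -Gamma^y_ij Y'^i Y'^j) with the Gammas evaluated at the stage position; h = 0.050000; intermediate values shown to 6 dp
step 0: x = -1.0000, y = -0.2500, dx/dtau = 1.0000, dy/dtau = -1.5000
step 1:
  k1: at (x, y) = (-1.000000, -0.250000), (dx/dtau, dy/dtau) = (1.000000, -1.500000); Gamma_xxx = 0.000000, Gamma_xxy = -0.110750, Gamma_xyy = -0.210952, Gamma_yxx = 0.000000, Gamma_yxy = -0.620199, Gamma_yyy = -1.181331; k1 = (1.000000, -1.500000, 0.142393, 0.797398)
  k2: at (x, y) = (-0.975000, -0.287500), (dx/dtau, dy/dtau) = (1.003560, -1.480065); Gamma_xxx = 0.000000, Gamma_xxy = -0.135591, Gamma_xyy = -0.214516, Gamma_yxx = 0.000000, Gamma_yxy = -0.649671, Gamma_yyy = -1.027831; k2 = (1.003560, -1.480065, 0.067121, 0.321603)
  k3: at (x, y) = (-0.974911, -0.287002), (dx/dtau, dy/dtau) = (1.001678, -1.491960); Gamma_xxx = 0.000000, Gamma_xxy = -0.135322, Gamma_xyy = -0.214526, Gamma_yxx = 0.000000, Gamma_yxy = -0.649389, Gamma_yyy = -1.029474; k3 = (1.001678, -1.491960, 0.073055, 0.350577)
  k4: at (x, y) = (-0.949916, -0.324598), (dx/dtau, dy/dtau) = (1.003653, -1.482471); Gamma_xxx = 0.000000, Gamma_xxy = -0.162147, Gamma_xyy = -0.213267, Gamma_yxx = 0.000000, Gamma_yxy = -0.673837, Gamma_yyy = -0.886275; k4 = (1.003653, -1.482471, -0.013813, -0.057401)
  Y <- Y + (h/6)(k1 + 2k2 + 2k3 + k4): x = -0.9499, y = -0.3244, dx/dtau = 1.0034, dy/dtau = -1.4826
step 2:
  k1: at (x, y) = (-0.949882, -0.324388), (dx/dtau, dy/dtau) = (1.003408, -1.482630); Gamma_xxx = 0.000000, Gamma_xxy = -0.162030, Gamma_xyy = -0.213298, Gamma_yxx = 0.000000, Gamma_yxy = -0.673749, Gamma_yyy = -0.886930; k1 = (1.003408, -1.482630, -0.013228, -0.055005)
  k2: at (x, y) = (-0.924797, -0.361453), (dx/dtau, dy/dtau) = (1.003077, -1.484005); Gamma_xxx = 0.000000, Gamma_xxy = -0.190466, Gamma_xyy = -0.207589, Gamma_yxx = 0.000000, Gamma_yxy = -0.693268, Gamma_yyy = -0.755593; k2 = (1.003077, -1.484005, -0.109877, -0.399936)
  k3: at (x, y) = (-0.924805, -0.361488), (dx/dtau, dy/dtau) = (1.000661, -1.492629); Gamma_xxx = 0.000000, Gamma_xxy = -0.190485, Gamma_xyy = -0.207580, Gamma_yxx = 0.000000, Gamma_yxy = -0.693277, Gamma_yyy = -0.755494; k3 = (1.000661, -1.492629, -0.106547, -0.387782)
  k4: at (x, y) = (-0.899849, -0.399019), (dx/dtau, dy/dtau) = (0.998080, -1.502019); Gamma_xxx = 0.000000, Gamma_xxy = -0.221022, Gamma_xyy = -0.197345, Gamma_yxx = 0.000000, Gamma_yxy = -0.708352, Gamma_yyy = -0.632470; k4 = (0.998080, -1.502019, -0.217461, -0.696939)
  Y <- Y + (h/6)(k1 + 2k2 + 2k3 + k4): x = -0.8998, y = -0.3989, dx/dtau = 0.9979, dy/dtau = -1.5020


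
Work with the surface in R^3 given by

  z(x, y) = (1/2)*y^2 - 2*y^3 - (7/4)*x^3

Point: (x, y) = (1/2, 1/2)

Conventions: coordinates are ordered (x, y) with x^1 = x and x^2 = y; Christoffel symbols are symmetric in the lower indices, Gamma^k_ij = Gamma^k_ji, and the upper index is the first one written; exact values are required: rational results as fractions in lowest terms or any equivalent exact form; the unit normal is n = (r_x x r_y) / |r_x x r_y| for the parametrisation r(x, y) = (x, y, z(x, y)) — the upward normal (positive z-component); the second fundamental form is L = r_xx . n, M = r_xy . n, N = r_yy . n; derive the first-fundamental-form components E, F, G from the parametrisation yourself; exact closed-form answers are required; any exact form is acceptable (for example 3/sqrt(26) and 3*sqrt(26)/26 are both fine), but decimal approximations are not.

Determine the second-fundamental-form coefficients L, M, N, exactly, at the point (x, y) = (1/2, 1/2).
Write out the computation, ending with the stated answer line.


z_x = -21/16, z_y = -1, z_xx = -21/4, z_xy = 0, z_yy = -5
E = 697/256, F = 21/16, G = 2; answer radicand W^2 = 953/256
unnormalised second-form numerators: l = -21/4, m = 0, n = -5; L = l/sqrt(953/256), and similarly M = m/sqrt(W^2), N = n/sqrt(W^2)

Answer: L = -84*sqrt(953)/953, M = 0, N = -80*sqrt(953)/953


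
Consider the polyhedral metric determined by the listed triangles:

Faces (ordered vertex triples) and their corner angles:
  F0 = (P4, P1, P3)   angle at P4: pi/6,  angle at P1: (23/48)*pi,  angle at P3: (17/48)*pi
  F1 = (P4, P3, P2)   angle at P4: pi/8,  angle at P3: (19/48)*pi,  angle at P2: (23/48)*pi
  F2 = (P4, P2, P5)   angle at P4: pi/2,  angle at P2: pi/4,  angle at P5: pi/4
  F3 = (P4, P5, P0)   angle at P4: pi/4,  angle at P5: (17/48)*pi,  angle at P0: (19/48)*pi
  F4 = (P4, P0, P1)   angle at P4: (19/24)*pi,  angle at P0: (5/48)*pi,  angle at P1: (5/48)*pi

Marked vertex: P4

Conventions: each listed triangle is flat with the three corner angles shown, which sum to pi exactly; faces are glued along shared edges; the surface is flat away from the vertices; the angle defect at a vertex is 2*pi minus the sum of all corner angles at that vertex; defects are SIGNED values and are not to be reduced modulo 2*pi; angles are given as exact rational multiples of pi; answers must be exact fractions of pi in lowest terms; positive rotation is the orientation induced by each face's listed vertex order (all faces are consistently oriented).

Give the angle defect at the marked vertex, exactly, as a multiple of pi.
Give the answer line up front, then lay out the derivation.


Answer: defect(P4) = pi/6

Sum of corner angles at P4: (11/6)*pi
defect = 2*pi - (11/6)*pi


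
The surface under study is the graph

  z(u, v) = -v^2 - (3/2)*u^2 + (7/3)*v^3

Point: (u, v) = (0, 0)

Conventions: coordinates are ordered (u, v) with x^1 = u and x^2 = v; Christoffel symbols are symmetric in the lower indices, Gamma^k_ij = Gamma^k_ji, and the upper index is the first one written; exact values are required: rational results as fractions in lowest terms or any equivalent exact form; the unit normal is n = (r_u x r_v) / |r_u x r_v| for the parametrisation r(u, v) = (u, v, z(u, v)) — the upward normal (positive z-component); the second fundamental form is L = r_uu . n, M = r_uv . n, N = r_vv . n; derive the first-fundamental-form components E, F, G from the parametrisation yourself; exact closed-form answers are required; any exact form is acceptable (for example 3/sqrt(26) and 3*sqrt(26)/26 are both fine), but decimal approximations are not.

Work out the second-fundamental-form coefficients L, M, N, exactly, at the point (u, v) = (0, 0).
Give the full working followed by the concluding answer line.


z_u = 0, z_v = 0, z_uu = -3, z_uv = 0, z_vv = -2
E = 1, F = 0, G = 1; answer radicand W^2 = 1
unnormalised second-form numerators: l = -3, m = 0, n = -2; L = l/sqrt(1), and similarly M = m/sqrt(W^2), N = n/sqrt(W^2)

Answer: L = -3, M = 0, N = -2


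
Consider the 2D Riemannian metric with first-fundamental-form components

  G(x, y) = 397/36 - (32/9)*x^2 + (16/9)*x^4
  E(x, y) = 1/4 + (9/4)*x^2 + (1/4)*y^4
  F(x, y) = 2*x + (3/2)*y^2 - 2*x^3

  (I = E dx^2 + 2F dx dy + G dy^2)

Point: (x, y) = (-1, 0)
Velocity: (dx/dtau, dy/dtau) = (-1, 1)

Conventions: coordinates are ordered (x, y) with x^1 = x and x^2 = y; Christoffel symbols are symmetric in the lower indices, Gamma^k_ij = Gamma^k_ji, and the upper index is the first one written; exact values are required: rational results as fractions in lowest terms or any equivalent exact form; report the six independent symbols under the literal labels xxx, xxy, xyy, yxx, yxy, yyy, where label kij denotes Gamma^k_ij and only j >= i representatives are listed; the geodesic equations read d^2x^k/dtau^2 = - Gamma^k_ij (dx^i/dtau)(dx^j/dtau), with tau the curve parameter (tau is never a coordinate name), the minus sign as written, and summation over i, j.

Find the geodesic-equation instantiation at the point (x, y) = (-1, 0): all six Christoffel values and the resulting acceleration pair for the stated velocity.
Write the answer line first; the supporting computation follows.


Answer: Gamma_xxx = -9/10, Gamma_xxy = 0, Gamma_xyy = 0, Gamma_yxx = -16/37, Gamma_yxy = 0, Gamma_yyy = 0; accelerations (d^2x/dtau^2, d^2y/dtau^2) = (9/10, 16/37)

E = 5/2, F = 0, G = 37/4 at the point
E_x = -9/2, E_y = 0, F_x = -4, F_y = 0, G_x = 0, G_y = 0
EG - F^2 = 185/8;  g^inv = (8/185) * [[37/4, 0], [0, 5/2]]
first-kind symbols [ij,l] = (1/2)(d_i g_jl + d_j g_il - d_l g_ij): [xx,x] = E_x/2 = -9/4, [xx,y] = F_x - E_y/2 = -4, [xy,x] = E_y/2 = 0, [xy,y] = G_x/2 = 0, [yy,x] = F_y - G_x/2 = 0, [yy,y] = G_y/2 = 0
Gamma^x_ij = (G*[ij,x] - F*[ij,y])/(EG - F^2), Gamma^y_ij = (E*[ij,y] - F*[ij,x])/(EG - F^2)
Gamma_xxx = -9/10, Gamma_xxy = 0, Gamma_xyy = 0, Gamma_yxx = -16/37, Gamma_yxy = 0, Gamma_yyy = 0
d^2x/dtau^2 = -(Gamma_xxx*(-1)^2 + 2*Gamma_xxy*(-1)*(1) + Gamma_xyy*(1)^2) = 9/10
d^2y/dtau^2 = -(Gamma_yxx*(-1)^2 + 2*Gamma_yxy*(-1)*(1) + Gamma_yyy*(1)^2) = 16/37


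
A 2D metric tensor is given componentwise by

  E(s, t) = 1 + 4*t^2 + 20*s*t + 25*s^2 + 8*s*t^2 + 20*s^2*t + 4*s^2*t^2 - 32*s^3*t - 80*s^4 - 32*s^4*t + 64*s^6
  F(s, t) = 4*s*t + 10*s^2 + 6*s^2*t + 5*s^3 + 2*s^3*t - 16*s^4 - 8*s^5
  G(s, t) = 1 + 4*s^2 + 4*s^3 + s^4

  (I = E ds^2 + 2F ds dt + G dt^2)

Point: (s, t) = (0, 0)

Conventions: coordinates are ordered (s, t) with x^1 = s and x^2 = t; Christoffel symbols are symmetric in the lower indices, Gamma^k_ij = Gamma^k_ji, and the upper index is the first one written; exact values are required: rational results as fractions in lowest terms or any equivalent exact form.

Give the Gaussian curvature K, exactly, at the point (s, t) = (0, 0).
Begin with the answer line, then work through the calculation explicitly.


Answer: K = -4

E = 1, F = 0, G = 1, EG - F^2 = 1 at the point
E_s = 0, E_t = 0, F_s = 0, F_t = 0, G_s = 0, G_t = 0
E_tt = 8, F_st = 4, G_ss = 8
By Brioschi, K is (det M1 - det M2) divided by (EG - F^2) squared.
M1 = [[-E_tt/2 + F_st - G_ss/2, E_s/2, F_s - E_t/2], [F_t - G_s/2, E, F], [G_t/2, F, G]] = [[-4, 0, 0], [0, 1, 0], [0, 0, 1]]; det M1 = -4
M2 = [[0, E_t/2, G_s/2], [E_t/2, E, F], [G_s/2, F, G]] = [[0, 0, 0], [0, 1, 0], [0, 0, 1]]; det M2 = 0
det M1 - det M2 = -4; K = -4 / (1)^2 = -4


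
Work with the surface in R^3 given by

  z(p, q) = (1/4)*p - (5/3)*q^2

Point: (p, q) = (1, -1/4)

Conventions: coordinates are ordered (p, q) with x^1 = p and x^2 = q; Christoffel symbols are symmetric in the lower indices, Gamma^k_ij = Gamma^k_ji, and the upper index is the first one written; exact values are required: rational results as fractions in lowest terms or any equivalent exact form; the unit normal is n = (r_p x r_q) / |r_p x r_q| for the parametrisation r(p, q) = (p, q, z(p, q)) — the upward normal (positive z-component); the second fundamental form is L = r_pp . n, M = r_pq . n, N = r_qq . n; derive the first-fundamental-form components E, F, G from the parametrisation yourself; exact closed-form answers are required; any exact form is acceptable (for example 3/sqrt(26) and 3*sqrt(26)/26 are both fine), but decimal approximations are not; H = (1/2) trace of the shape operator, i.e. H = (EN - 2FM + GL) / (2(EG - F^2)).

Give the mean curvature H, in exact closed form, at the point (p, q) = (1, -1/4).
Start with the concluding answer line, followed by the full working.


Answer: H = -3060*sqrt(253)/64009

z_p = 1/4, z_q = 5/6, z_pp = 0, z_pq = 0, z_qq = -10/3
E = 17/16, F = 5/24, G = 61/36; answer radicand W^2 = 253/144
unnormalised second-form numerators: l = 0, m = 0, n = -10/3; L = l/sqrt(253/144), and similarly M = m/sqrt(W^2), N = n/sqrt(W^2)
H = (E*n - 2*F*m + G*l) / (2*(EG - F^2)*sqrt(W^2)); E*n - 2*F*m + G*l = -85/24, EG - F^2 = 253/144, so H = (-255/253)/sqrt(253/144)


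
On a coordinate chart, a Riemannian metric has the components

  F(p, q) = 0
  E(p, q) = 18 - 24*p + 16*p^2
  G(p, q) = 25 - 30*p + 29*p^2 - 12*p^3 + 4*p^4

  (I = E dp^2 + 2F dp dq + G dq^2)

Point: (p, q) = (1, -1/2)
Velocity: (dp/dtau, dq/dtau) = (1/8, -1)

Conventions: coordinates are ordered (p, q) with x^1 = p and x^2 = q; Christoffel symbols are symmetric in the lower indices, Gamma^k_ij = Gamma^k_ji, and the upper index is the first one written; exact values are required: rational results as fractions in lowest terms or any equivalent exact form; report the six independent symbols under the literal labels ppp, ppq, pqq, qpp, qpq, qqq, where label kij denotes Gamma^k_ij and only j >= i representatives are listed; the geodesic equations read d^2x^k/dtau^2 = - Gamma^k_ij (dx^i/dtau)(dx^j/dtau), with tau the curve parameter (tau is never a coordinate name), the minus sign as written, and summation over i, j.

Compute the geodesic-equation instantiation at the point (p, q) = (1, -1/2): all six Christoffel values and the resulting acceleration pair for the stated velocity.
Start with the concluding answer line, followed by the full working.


Answer: Gamma_ppp = 2/5, Gamma_ppq = 0, Gamma_pqq = -2/5, Gamma_qpp = 0, Gamma_qpq = 1/4, Gamma_qqq = 0; accelerations (d^2p/dtau^2, d^2q/dtau^2) = (63/160, 1/16)

E = 10, F = 0, G = 16 at the point
E_p = 8, E_q = 0, F_p = 0, F_q = 0, G_p = 8, G_q = 0
EG - F^2 = 160;  g^inv = (1/160) * [[16, 0], [0, 10]]
first-kind symbols [ij,l] = (1/2)(d_i g_jl + d_j g_il - d_l g_ij): [pp,p] = E_p/2 = 4, [pp,q] = F_p - E_q/2 = 0, [pq,p] = E_q/2 = 0, [pq,q] = G_p/2 = 4, [qq,p] = F_q - G_p/2 = -4, [qq,q] = G_q/2 = 0
Gamma^p_ij = (G*[ij,p] - F*[ij,q])/(EG - F^2), Gamma^q_ij = (E*[ij,q] - F*[ij,p])/(EG - F^2)
Gamma_ppp = 2/5, Gamma_ppq = 0, Gamma_pqq = -2/5, Gamma_qpp = 0, Gamma_qpq = 1/4, Gamma_qqq = 0
d^2p/dtau^2 = -(Gamma_ppp*(1/8)^2 + 2*Gamma_ppq*(1/8)*(-1) + Gamma_pqq*(-1)^2) = 63/160
d^2q/dtau^2 = -(Gamma_qpp*(1/8)^2 + 2*Gamma_qpq*(1/8)*(-1) + Gamma_qqq*(-1)^2) = 1/16


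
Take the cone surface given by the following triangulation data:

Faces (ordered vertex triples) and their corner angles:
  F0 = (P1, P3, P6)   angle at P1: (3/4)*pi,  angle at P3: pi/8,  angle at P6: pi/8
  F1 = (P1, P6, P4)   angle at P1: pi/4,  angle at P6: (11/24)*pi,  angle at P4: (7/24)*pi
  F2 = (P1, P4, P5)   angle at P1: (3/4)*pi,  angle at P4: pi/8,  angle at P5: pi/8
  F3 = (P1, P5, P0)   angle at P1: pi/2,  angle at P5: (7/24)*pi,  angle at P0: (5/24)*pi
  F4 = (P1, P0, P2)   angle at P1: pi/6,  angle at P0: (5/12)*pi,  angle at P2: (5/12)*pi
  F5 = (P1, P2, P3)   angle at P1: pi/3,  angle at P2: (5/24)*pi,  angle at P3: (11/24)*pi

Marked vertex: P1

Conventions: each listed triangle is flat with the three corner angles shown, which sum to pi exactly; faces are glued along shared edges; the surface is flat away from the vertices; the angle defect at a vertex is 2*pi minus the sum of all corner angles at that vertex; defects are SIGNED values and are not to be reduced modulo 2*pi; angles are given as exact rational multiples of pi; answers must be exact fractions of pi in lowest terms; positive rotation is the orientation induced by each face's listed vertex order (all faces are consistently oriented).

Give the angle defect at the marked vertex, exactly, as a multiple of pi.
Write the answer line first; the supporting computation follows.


Answer: defect(P1) = (-3/4)*pi

Sum of corner angles at P1: (11/4)*pi
defect = 2*pi - (11/4)*pi


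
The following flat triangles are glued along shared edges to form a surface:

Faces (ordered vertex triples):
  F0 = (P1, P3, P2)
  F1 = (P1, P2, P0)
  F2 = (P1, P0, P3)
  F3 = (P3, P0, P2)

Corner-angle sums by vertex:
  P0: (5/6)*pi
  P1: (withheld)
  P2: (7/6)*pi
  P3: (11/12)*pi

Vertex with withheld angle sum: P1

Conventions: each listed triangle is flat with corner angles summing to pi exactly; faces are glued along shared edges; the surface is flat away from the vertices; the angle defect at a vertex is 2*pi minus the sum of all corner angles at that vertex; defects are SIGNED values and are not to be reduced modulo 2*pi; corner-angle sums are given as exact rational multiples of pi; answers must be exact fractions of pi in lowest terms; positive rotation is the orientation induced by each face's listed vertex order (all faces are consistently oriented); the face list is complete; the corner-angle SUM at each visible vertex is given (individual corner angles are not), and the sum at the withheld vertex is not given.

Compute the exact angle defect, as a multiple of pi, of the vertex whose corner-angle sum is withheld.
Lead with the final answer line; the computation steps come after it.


Answer: defect(P1) = (11/12)*pi

V = 4, E = 6, F = 4; chi = V - E + F = 2
Gauss-Bonnet: total defect = 2*pi*chi = 4*pi; visible defects sum to (37/12)*pi


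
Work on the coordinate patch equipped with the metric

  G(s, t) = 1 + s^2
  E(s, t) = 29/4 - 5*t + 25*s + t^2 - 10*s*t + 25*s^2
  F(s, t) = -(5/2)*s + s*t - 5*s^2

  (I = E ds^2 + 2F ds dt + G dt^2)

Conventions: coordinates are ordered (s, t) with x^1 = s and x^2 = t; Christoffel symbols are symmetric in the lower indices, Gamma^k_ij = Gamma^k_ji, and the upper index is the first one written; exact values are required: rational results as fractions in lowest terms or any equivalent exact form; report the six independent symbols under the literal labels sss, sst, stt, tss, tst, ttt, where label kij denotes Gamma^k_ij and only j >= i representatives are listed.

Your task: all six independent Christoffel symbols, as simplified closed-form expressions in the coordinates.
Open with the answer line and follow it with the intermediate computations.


Answer: Gamma_sss = (100*s - 20*t + 50)/(104*s^2 - 40*s*t + 100*s + 4*t^2 - 20*t + 29), Gamma_sst = (-20*s + 4*t - 10)/(104*s^2 - 40*s*t + 100*s + 4*t^2 - 20*t + 29), Gamma_stt = 0, Gamma_tss = -20*s/(104*s^2 - 40*s*t + 100*s + 4*t^2 - 20*t + 29), Gamma_tst = 4*s/(104*s^2 - 40*s*t + 100*s + 4*t^2 - 20*t + 29), Gamma_ttt = 0

E = 29/4 - 5*t + 25*s + t^2 - 10*s*t + 25*s^2; F = -(5/2)*s + s*t - 5*s^2; G = 1 + s^2
Gamma^k_ij = (1/2) g^{kl} (d_i g_jl + d_j g_il - d_l g_ij), with g^inv = (1/(EG-F^2)) [[G, -F], [-F, E]]
first partials: E_s = 25 - 10*t + 50*s, E_t = -5 + 2*t - 10*s, F_s = -5/2 + t - 10*s, F_t = s, G_s = 2*s, G_t = 0
D = EG - F^2 = 29/4 - 5*t + 25*s + t^2 - 10*s*t + 26*s^2
expanded: Gamma^s_ss = (G E_s - 2F F_s + F E_t)/(2D), Gamma^s_st = (G E_t - F G_s)/(2D), Gamma^s_tt = (2G F_t - G G_s - F G_t)/(2D), Gamma^t_ss = (2E F_s - E E_t - F E_s)/(2D), Gamma^t_st = (E G_s - F E_t)/(2D), Gamma^t_tt = (E G_t - 2F F_t + F G_s)/(2D); substitute and cancel common factors


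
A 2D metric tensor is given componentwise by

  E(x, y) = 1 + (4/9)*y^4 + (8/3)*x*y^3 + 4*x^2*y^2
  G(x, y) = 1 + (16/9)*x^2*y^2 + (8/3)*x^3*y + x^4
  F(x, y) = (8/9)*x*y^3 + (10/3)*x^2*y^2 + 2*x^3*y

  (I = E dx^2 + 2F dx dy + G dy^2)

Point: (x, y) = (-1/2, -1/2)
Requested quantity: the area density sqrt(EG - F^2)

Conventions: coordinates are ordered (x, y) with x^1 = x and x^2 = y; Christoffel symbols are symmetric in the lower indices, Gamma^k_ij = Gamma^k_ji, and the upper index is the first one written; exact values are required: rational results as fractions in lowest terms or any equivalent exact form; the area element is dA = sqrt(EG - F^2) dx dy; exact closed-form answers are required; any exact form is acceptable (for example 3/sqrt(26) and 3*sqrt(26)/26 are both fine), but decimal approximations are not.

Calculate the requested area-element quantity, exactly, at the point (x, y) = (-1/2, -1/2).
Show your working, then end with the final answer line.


E = 13/9, F = 7/18, G = 193/144; EG - F^2 = 257/144

Answer: sqrt(EG - F^2) = sqrt(257)/12


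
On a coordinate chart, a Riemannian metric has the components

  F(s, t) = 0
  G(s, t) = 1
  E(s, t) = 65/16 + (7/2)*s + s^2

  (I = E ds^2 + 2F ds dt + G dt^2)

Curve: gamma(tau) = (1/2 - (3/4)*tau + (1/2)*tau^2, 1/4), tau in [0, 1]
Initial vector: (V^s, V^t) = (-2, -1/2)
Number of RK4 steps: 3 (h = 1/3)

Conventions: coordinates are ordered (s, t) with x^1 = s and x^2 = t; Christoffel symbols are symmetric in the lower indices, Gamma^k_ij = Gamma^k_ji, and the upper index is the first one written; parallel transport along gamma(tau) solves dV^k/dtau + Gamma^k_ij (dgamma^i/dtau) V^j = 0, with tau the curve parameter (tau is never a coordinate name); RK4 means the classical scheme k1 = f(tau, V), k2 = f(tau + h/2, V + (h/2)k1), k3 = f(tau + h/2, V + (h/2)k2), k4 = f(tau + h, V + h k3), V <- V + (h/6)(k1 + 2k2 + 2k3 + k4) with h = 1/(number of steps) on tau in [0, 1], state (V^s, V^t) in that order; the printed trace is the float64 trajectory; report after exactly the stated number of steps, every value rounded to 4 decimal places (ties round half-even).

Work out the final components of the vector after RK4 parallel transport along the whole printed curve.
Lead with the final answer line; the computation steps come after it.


Answer: V^s = -2.2023, V^t = -0.5000

gamma'(tau) = (-3/4 + tau, 0); f(tau, V)^k = -Gamma^k_ij(gamma(tau)) gamma'^i(tau) V^j; h = 1/3; intermediate values shown to 6 dp
curve data and Christoffel symbols at the stage parameters:
  tau = 0.000000: gamma = (0.500000, 0.250000), gamma' = (-0.750000, 0.000000); Gamma_sss = 0.371134, Gamma_sst = 0.000000, Gamma_stt = 0.000000, Gamma_tss = 0.000000, Gamma_tst = 0.000000, Gamma_ttt = 0.000000
  tau = 0.166667: gamma = (0.388889, 0.250000), gamma' = (-0.583333, 0.000000); Gamma_sss = 0.383668, Gamma_sst = 0.000000, Gamma_stt = 0.000000, Gamma_tss = 0.000000, Gamma_tst = 0.000000, Gamma_ttt = 0.000000
  tau = 0.333333: gamma = (0.305556, 0.250000), gamma' = (-0.416667, 0.000000); Gamma_sss = 0.393385, Gamma_sst = 0.000000, Gamma_stt = 0.000000, Gamma_tss = 0.000000, Gamma_tst = 0.000000, Gamma_ttt = 0.000000
  tau = 0.500000: gamma = (0.250000, 0.250000), gamma' = (-0.250000, 0.000000); Gamma_sss = 0.400000, Gamma_sst = 0.000000, Gamma_stt = 0.000000, Gamma_tss = 0.000000, Gamma_tst = 0.000000, Gamma_ttt = 0.000000
  tau = 0.666667: gamma = (0.222222, 0.250000), gamma' = (-0.083333, 0.000000); Gamma_sss = 0.403345, Gamma_sst = 0.000000, Gamma_stt = 0.000000, Gamma_tss = 0.000000, Gamma_tst = 0.000000, Gamma_ttt = 0.000000
  tau = 0.833333: gamma = (0.222222, 0.250000), gamma' = (0.083333, 0.000000); Gamma_sss = 0.403345, Gamma_sst = 0.000000, Gamma_stt = 0.000000, Gamma_tss = 0.000000, Gamma_tst = 0.000000, Gamma_ttt = 0.000000
  tau = 1.000000: gamma = (0.250000, 0.250000), gamma' = (0.250000, 0.000000); Gamma_sss = 0.400000, Gamma_sst = 0.000000, Gamma_stt = 0.000000, Gamma_tss = 0.000000, Gamma_tst = 0.000000, Gamma_ttt = 0.000000
step 0: V^s = -2.0000, V^t = -0.5000
step 1: k1 = (-0.556701, 0.000000), k2 = (-0.468378, 0.000000), k3 = (-0.465083, 0.000000), k4 = (-0.353231, 0.000000); V <- V + (h/6)(k1 + 2k2 + 2k3 + k4): V^s = -2.1543, V^t = -0.5000
step 2: k1 = (-0.353107, 0.000000), k2 = (-0.221312, 0.000000), k3 = (-0.219116, 0.000000), k4 = (-0.074865, 0.000000); V <- V + (h/6)(k1 + 2k2 + 2k3 + k4): V^s = -2.2270, V^t = -0.5000
step 3: k1 = (-0.074854, 0.000000), k2 = (0.075273, 0.000000), k3 = (0.074432, 0.000000), k4 = (0.220217, 0.000000); V <- V + (h/6)(k1 + 2k2 + 2k3 + k4): V^s = -2.2023, V^t = -0.5000


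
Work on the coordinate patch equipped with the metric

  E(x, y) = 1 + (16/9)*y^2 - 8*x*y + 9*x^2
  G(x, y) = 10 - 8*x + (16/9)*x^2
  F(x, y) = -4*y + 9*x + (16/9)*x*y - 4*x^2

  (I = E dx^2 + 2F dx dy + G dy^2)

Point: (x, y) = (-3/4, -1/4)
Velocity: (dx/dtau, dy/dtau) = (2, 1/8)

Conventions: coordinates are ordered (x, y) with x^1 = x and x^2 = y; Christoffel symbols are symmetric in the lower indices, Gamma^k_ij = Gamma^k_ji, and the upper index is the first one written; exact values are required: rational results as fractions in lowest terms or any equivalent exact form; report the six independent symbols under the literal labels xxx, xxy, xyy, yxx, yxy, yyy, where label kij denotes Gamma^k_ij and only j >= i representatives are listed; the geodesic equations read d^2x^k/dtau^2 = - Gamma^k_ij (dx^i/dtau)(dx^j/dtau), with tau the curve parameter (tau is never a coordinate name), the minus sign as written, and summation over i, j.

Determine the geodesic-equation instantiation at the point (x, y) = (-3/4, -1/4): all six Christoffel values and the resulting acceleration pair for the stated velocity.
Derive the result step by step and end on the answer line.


E = 673/144, F = -23/3, G = 17 at the point
E_x = -23/2, E_y = 46/9, F_x = 131/9, F_y = -16/3, G_x = -32/3, G_y = 0
EG - F^2 = 2977/144;  g^inv = (144/2977) * [[17, 23/3], [23/3, 673/144]]
first-kind symbols [ij,l] = (1/2)(d_i g_jl + d_j g_il - d_l g_ij): [xx,x] = E_x/2 = -23/4, [xx,y] = F_x - E_y/2 = 12, [xy,x] = E_y/2 = 23/9, [xy,y] = G_x/2 = -16/3, [yy,x] = F_y - G_x/2 = 0, [yy,y] = G_y/2 = 0
Gamma^x_ij = (G*[ij,x] - F*[ij,y])/(EG - F^2), Gamma^y_ij = (E*[ij,y] - F*[ij,x])/(EG - F^2)
Gamma_xxx = -828/2977, Gamma_xxy = 368/2977, Gamma_xyy = 0, Gamma_yxx = 1728/2977, Gamma_yxy = -768/2977, Gamma_yyy = 0
d^2x/dtau^2 = -(Gamma_xxx*(2)^2 + 2*Gamma_xxy*(2)*(1/8) + Gamma_xyy*(1/8)^2) = 3128/2977
d^2y/dtau^2 = -(Gamma_yxx*(2)^2 + 2*Gamma_yxy*(2)*(1/8) + Gamma_yyy*(1/8)^2) = -6528/2977

Answer: Gamma_xxx = -828/2977, Gamma_xxy = 368/2977, Gamma_xyy = 0, Gamma_yxx = 1728/2977, Gamma_yxy = -768/2977, Gamma_yyy = 0; accelerations (d^2x/dtau^2, d^2y/dtau^2) = (3128/2977, -6528/2977)


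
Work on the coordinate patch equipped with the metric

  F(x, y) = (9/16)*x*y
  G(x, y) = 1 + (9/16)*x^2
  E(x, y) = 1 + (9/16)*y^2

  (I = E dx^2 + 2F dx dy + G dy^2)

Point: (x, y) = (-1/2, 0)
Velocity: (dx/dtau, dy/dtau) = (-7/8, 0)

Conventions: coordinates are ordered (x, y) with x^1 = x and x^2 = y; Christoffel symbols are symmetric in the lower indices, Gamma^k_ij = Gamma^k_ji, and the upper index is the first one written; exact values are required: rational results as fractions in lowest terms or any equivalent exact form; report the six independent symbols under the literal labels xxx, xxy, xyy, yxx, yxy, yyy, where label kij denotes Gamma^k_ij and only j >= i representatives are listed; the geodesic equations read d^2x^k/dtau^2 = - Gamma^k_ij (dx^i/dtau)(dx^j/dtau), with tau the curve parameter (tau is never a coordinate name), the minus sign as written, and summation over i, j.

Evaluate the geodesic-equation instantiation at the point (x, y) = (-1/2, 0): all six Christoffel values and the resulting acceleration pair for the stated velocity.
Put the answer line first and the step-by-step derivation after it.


Answer: Gamma_xxx = 0, Gamma_xxy = 0, Gamma_xyy = 0, Gamma_yxx = 0, Gamma_yxy = -18/73, Gamma_yyy = 0; accelerations (d^2x/dtau^2, d^2y/dtau^2) = (0, 0)

E = 1, F = 0, G = 73/64 at the point
E_x = 0, E_y = 0, F_x = 0, F_y = -9/32, G_x = -9/16, G_y = 0
EG - F^2 = 73/64;  g^inv = (64/73) * [[73/64, 0], [0, 1]]
first-kind symbols [ij,l] = (1/2)(d_i g_jl + d_j g_il - d_l g_ij): [xx,x] = E_x/2 = 0, [xx,y] = F_x - E_y/2 = 0, [xy,x] = E_y/2 = 0, [xy,y] = G_x/2 = -9/32, [yy,x] = F_y - G_x/2 = 0, [yy,y] = G_y/2 = 0
Gamma^x_ij = (G*[ij,x] - F*[ij,y])/(EG - F^2), Gamma^y_ij = (E*[ij,y] - F*[ij,x])/(EG - F^2)
Gamma_xxx = 0, Gamma_xxy = 0, Gamma_xyy = 0, Gamma_yxx = 0, Gamma_yxy = -18/73, Gamma_yyy = 0
d^2x/dtau^2 = -(Gamma_xxx*(-7/8)^2 + 2*Gamma_xxy*(-7/8)*(0) + Gamma_xyy*(0)^2) = 0
d^2y/dtau^2 = -(Gamma_yxx*(-7/8)^2 + 2*Gamma_yxy*(-7/8)*(0) + Gamma_yyy*(0)^2) = 0


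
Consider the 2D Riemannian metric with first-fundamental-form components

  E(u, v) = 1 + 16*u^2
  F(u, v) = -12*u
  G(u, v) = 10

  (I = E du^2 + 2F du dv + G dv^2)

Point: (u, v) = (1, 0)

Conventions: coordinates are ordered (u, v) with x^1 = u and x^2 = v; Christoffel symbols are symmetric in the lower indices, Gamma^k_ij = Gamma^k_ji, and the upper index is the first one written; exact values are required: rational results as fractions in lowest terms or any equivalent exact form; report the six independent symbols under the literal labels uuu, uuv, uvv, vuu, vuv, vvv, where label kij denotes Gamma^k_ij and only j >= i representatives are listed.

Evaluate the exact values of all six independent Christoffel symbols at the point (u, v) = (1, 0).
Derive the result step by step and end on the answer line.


E = 17, F = -12, G = 10 at the point
E_u = 32, E_v = 0, F_u = -12, F_v = 0, G_u = 0, G_v = 0
EG - F^2 = 26;  g^inv = (1/26) * [[10, 12], [12, 17]]
first-kind symbols [ij,l] = (1/2)(d_i g_jl + d_j g_il - d_l g_ij): [uu,u] = E_u/2 = 16, [uu,v] = F_u - E_v/2 = -12, [uv,u] = E_v/2 = 0, [uv,v] = G_u/2 = 0, [vv,u] = F_v - G_u/2 = 0, [vv,v] = G_v/2 = 0
Gamma^u_ij = (G*[ij,u] - F*[ij,v])/(EG - F^2), Gamma^v_ij = (E*[ij,v] - F*[ij,u])/(EG - F^2)

Answer: Gamma_uuu = 8/13, Gamma_uuv = 0, Gamma_uvv = 0, Gamma_vuu = -6/13, Gamma_vuv = 0, Gamma_vvv = 0


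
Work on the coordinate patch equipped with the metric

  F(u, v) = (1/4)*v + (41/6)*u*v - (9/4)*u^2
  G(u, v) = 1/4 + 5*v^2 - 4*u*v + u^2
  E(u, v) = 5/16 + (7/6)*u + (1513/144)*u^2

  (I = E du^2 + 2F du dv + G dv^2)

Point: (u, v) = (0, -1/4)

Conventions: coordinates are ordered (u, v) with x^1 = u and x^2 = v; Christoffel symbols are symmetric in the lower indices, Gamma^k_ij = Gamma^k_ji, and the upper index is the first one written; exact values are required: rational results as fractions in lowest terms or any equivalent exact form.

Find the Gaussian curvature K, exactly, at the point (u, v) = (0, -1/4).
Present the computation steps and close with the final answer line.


E = 5/16, F = -1/16, G = 9/16, EG - F^2 = 11/64 at the point
E_u = 7/6, E_v = 0, F_u = -41/24, F_v = 1/4, G_u = 1, G_v = -5/2
E_vv = 0, F_uv = 41/6, G_uu = 2
Compute both Brioschi determinants and normalise by (EG - F^2)^2.
M1 = [[-E_vv/2 + F_uv - G_uu/2, E_u/2, F_u - E_v/2], [F_v - G_u/2, E, F], [G_v/2, F, G]] = [[35/6, 7/12, -41/24], [-1/4, 5/16, -1/16], [-5/4, -1/16, 9/16]]; det M1 = 335/768
M2 = [[0, E_v/2, G_u/2], [E_v/2, E, F], [G_u/2, F, G]] = [[0, 0, 1/2], [0, 5/16, -1/16], [1/2, -1/16, 9/16]]; det M2 = -5/64
det M1 - det M2 = 395/768; K = 395/768 / (11/64)^2 = 6320/363

Answer: K = 6320/363


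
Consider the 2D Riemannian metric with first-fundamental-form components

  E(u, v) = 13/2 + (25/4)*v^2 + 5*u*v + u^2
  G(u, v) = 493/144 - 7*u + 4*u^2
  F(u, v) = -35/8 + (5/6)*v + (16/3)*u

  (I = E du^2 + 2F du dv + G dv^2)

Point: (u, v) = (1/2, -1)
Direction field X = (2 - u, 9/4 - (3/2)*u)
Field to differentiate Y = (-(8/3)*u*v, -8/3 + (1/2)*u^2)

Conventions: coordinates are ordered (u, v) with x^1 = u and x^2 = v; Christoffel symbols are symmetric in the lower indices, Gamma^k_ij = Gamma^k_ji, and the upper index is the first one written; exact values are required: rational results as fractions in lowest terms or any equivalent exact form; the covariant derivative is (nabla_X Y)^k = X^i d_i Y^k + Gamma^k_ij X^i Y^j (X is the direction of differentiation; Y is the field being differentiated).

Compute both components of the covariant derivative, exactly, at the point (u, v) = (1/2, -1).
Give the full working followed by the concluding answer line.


E = 21/2, F = -61/24, G = 133/144 at the point
E_u = -4, E_v = -10, F_u = 16/3, F_v = 5/6, G_u = -3, G_v = 0
EG - F^2 = 1865/576;  g^inv = (576/1865) * [[133/144, 61/24], [61/24, 21/2]]
first-kind symbols [ij,l] = (1/2)(d_i g_jl + d_j g_il - d_l g_ij): [uu,u] = E_u/2 = -2, [uu,v] = F_u - E_v/2 = 31/3, [uv,u] = E_v/2 = -5, [uv,v] = G_u/2 = -3/2, [vv,u] = F_v - G_u/2 = 7/3, [vv,v] = G_v/2 = 0
Gamma^u_ij = (G*[ij,u] - F*[ij,v])/(EG - F^2), Gamma^v_ij = (E*[ij,v] - F*[ij,u])/(EG - F^2)
Gamma_uuu = 14064/1865, Gamma_uuv = -4856/1865, Gamma_uvv = 3724/5595, Gamma_vuu = 59568/1865, Gamma_vuv = -16392/1865, Gamma_vvv = 3416/1865
X = (3/2, 3/2), Y = (4/3, -61/24) at the point

Answer: (nabla_X Y)^u = 431123/22380, (nabla_X Y)^v = 548887/7460


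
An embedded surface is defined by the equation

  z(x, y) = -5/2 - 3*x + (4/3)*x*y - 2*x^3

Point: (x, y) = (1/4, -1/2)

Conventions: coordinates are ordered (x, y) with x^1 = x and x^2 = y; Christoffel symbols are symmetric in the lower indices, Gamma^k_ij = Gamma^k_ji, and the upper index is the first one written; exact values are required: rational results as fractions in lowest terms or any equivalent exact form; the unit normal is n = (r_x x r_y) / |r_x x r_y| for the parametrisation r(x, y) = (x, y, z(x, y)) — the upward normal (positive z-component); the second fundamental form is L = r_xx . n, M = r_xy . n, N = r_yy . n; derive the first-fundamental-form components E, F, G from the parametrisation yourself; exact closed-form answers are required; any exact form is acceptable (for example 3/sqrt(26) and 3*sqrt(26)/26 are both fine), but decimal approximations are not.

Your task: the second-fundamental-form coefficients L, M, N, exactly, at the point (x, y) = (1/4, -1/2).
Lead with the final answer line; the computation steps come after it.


Answer: L = -72*sqrt(10049)/10049, M = 32*sqrt(10049)/10049, N = 0

z_x = -97/24, z_y = 1/3, z_xx = -3, z_xy = 4/3, z_yy = 0
E = 9985/576, F = -97/72, G = 10/9; answer radicand W^2 = 10049/576
unnormalised second-form numerators: l = -3, m = 4/3, n = 0; L = l/sqrt(10049/576), and similarly M = m/sqrt(W^2), N = n/sqrt(W^2)


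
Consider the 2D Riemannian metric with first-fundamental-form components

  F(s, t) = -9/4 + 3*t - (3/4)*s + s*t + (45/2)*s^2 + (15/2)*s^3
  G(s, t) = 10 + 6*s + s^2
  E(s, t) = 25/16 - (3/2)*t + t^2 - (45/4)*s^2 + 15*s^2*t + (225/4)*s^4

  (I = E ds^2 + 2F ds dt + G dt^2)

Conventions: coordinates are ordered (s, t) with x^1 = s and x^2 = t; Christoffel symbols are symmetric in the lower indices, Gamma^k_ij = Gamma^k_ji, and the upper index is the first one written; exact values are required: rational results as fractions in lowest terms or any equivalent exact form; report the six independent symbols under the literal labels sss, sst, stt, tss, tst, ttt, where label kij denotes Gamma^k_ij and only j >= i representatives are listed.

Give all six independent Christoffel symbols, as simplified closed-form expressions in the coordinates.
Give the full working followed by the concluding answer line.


E = 25/16 - (3/2)*t + t^2 - (45/4)*s^2 + 15*s^2*t + (225/4)*s^4; F = -9/4 + 3*t - (3/4)*s + s*t + (45/2)*s^2 + (15/2)*s^3; G = 10 + 6*s + s^2
Gamma^k_ij = (1/2) g^{kl} (d_i g_jl + d_j g_il - d_l g_ij), with g^inv = (1/(EG-F^2)) [[G, -F], [-F, E]]
first partials: E_s = -(45/2)*s + 30*s*t + 225*s^3, E_t = -3/2 + 2*t + 15*s^2, F_s = -3/4 + t + 45*s + (45/2)*s^2, F_t = 3 + s, G_s = 6 + 2*s, G_t = 0
D = EG - F^2 = 169/16 - (3/2)*t + 6*s + t^2 - (41/4)*s^2 + 15*s^2*t + (225/4)*s^4
expanded: Gamma^s_ss = (G E_s - 2F F_s + F E_t)/(2D), Gamma^s_st = (G E_t - F G_s)/(2D), Gamma^s_tt = (2G F_t - G G_s - F G_t)/(2D), Gamma^t_ss = (2E F_s - E E_t - F E_s)/(2D), Gamma^t_st = (E G_s - F E_t)/(2D), Gamma^t_tt = (E G_t - 2F F_t + F G_s)/(2D); substitute and cancel common factors

Answer: Gamma_sss = (1800*s^3 + 240*s*t - 180*s)/(900*s^4 + 240*s^2*t - 164*s^2 + 96*s + 16*t^2 - 24*t + 169), Gamma_sst = (120*s^2 + 16*t - 12)/(900*s^4 + 240*s^2*t - 164*s^2 + 96*s + 16*t^2 - 24*t + 169), Gamma_stt = 0, Gamma_tss = (240*s^2 + 720*s)/(900*s^4 + 240*s^2*t - 164*s^2 + 96*s + 16*t^2 - 24*t + 169), Gamma_tst = (16*s + 48)/(900*s^4 + 240*s^2*t - 164*s^2 + 96*s + 16*t^2 - 24*t + 169), Gamma_ttt = 0


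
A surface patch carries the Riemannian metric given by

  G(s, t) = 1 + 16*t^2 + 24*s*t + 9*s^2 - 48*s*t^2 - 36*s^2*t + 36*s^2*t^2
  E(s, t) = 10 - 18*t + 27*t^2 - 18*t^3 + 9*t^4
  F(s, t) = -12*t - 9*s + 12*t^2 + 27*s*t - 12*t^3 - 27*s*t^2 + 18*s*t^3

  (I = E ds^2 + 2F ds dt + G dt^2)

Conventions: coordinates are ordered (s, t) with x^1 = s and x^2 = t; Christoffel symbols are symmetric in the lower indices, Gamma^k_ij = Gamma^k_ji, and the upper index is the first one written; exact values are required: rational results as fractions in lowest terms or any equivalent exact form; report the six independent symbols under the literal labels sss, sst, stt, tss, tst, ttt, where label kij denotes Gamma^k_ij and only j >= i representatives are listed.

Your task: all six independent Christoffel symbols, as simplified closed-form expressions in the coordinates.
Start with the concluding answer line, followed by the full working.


Answer: Gamma_sss = 0, Gamma_sst = (18*t^3 - 27*t^2 + 27*t - 9)/(36*s^2*t^2 - 36*s^2*t + 9*s^2 - 48*s*t^2 + 24*s*t + 9*t^4 - 18*t^3 + 43*t^2 - 18*t + 10), Gamma_stt = (18*s*t^2 - 18*s*t + 18*s - 12*t^2 + 12*t - 12)/(36*s^2*t^2 - 36*s^2*t + 9*s^2 - 48*s*t^2 + 24*s*t + 9*t^4 - 18*t^3 + 43*t^2 - 18*t + 10), Gamma_tss = 0, Gamma_tst = (36*s*t^2 - 36*s*t + 9*s - 24*t^2 + 12*t)/(36*s^2*t^2 - 36*s^2*t + 9*s^2 - 48*s*t^2 + 24*s*t + 9*t^4 - 18*t^3 + 43*t^2 - 18*t + 10), Gamma_ttt = (36*s^2*t - 18*s^2 - 48*s*t + 12*s + 16*t)/(36*s^2*t^2 - 36*s^2*t + 9*s^2 - 48*s*t^2 + 24*s*t + 9*t^4 - 18*t^3 + 43*t^2 - 18*t + 10)

E = 10 - 18*t + 27*t^2 - 18*t^3 + 9*t^4; F = -12*t - 9*s + 12*t^2 + 27*s*t - 12*t^3 - 27*s*t^2 + 18*s*t^3; G = 1 + 16*t^2 + 24*s*t + 9*s^2 - 48*s*t^2 - 36*s^2*t + 36*s^2*t^2
Gamma^k_ij = (1/2) g^{kl} (d_i g_jl + d_j g_il - d_l g_ij), with g^inv = (1/(EG-F^2)) [[G, -F], [-F, E]]
first partials: E_s = 0, E_t = -18 + 54*t - 54*t^2 + 36*t^3, F_s = -9 + 27*t - 27*t^2 + 18*t^3, F_t = -12 + 24*t + 27*s - 36*t^2 - 54*s*t + 54*s*t^2, G_s = 24*t + 18*s - 48*t^2 - 72*s*t + 72*s*t^2, G_t = 32*t + 24*s - 96*s*t - 36*s^2 + 72*s^2*t
D = EG - F^2 = 10 - 18*t + 43*t^2 + 24*s*t + 9*s^2 - 18*t^3 - 48*s*t^2 - 36*s^2*t + 9*t^4 + 36*s^2*t^2
expanded: Gamma^s_ss = (G E_s - 2F F_s + F E_t)/(2D), Gamma^s_st = (G E_t - F G_s)/(2D), Gamma^s_tt = (2G F_t - G G_s - F G_t)/(2D), Gamma^t_ss = (2E F_s - E E_t - F E_s)/(2D), Gamma^t_st = (E G_s - F E_t)/(2D), Gamma^t_tt = (E G_t - 2F F_t + F G_s)/(2D); substitute and cancel common factors


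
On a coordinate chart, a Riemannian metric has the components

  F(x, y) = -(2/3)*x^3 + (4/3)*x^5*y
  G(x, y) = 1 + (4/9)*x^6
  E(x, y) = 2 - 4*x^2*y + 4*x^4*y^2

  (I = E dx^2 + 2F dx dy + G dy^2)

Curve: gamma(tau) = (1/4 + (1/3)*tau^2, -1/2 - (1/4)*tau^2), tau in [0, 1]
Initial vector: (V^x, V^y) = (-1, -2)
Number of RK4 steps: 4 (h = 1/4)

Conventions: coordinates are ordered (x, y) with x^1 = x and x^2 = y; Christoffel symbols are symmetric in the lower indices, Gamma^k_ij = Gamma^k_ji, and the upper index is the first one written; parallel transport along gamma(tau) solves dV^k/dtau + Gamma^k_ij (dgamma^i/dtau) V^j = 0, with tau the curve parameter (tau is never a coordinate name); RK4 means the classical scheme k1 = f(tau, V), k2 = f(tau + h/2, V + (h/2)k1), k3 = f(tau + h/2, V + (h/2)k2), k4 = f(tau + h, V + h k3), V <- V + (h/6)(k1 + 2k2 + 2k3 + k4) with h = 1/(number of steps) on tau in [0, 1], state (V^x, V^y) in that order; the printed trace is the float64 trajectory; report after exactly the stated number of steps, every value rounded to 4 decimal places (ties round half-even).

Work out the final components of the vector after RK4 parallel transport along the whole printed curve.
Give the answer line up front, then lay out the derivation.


Answer: V^x = -0.9120, V^y = -2.0041

gamma'(tau) = ((2/3)*tau, -(1/2)*tau); f(tau, V)^k = -Gamma^k_ij(gamma(tau)) gamma'^i(tau) V^j; h = 1/4; intermediate values shown to 6 dp
curve data and Christoffel symbols at the stage parameters:
  tau = 0.000000: gamma = (0.250000, -0.500000), gamma' = (0.000000, 0.000000); Gamma_xxx = 0.249529, Gamma_xxy = -0.062382, Gamma_xyy = 0.000000, Gamma_yxx = -0.002446, Gamma_yxy = 0.000612, Gamma_yyy = 0.000000
  tau = 0.125000: gamma = (0.255208, -0.503906), gamma' = (0.083333, -0.062500); Gamma_xxx = 0.256668, Gamma_xxy = -0.064996, Gamma_xyy = 0.000000, Gamma_yxx = -0.002669, Gamma_yxy = 0.000676, Gamma_yyy = 0.000000
  tau = 0.250000: gamma = (0.270833, -0.515625), gamma' = (0.166667, -0.125000); Gamma_xxx = 0.278533, Gamma_xxy = -0.073150, Gamma_xyy = 0.000000, Gamma_yxx = -0.003429, Gamma_yxy = 0.000901, Gamma_yyy = 0.000000
  tau = 0.375000: gamma = (0.296875, -0.535156), gamma' = (0.250000, -0.187500); Gamma_xxx = 0.316419, Gamma_xxy = -0.087766, Gamma_xyy = 0.000000, Gamma_yxx = -0.005044, Gamma_yxy = 0.001399, Gamma_yyy = 0.000000
  tau = 0.500000: gamma = (0.333333, -0.562500), gamma' = (0.333333, -0.250000); Gamma_xxx = 0.372314, Gamma_xxy = -0.110315, Gamma_xyy = 0.000000, Gamma_yxx = -0.008171, Gamma_yxy = 0.002421, Gamma_yyy = 0.000000
  tau = 0.625000: gamma = (0.380208, -0.597656), gamma' = (0.416667, -0.312500); Gamma_xxx = 0.448502, Gamma_xxy = -0.142661, Gamma_xyy = 0.000000, Gamma_yxx = -0.014013, Gamma_yxy = 0.004457, Gamma_yyy = 0.000000
  tau = 0.750000: gamma = (0.437500, -0.640625), gamma' = (0.500000, -0.375000); Gamma_xxx = 0.546662, Gamma_xxy = -0.186665, Gamma_xyy = 0.000000, Gamma_yxx = -0.024508, Gamma_yxy = 0.008369, Gamma_yyy = 0.000000
  tau = 0.875000: gamma = (0.505208, -0.691406), gamma' = (0.583333, -0.437500); Gamma_xxx = 0.666123, Gamma_xxy = -0.243367, Gamma_xyy = 0.000000, Gamma_yxx = -0.042325, Gamma_yxy = 0.015463, Gamma_yyy = 0.000000
  tau = 1.000000: gamma = (0.583333, -0.750000), gamma' = (0.666667, -0.500000); Gamma_xxx = 0.801253, Gamma_xxy = -0.311598, Gamma_xyy = 0.000000, Gamma_yxx = -0.070199, Gamma_yxy = 0.027300, Gamma_yyy = 0.000000
step 0: V^x = -1.0000, V^y = -2.0000
step 1: k1 = (0.000000, 0.000000), k2 = (0.014619, -0.000152), k3 = (0.014572, -0.000152), k4 = (0.030980, -0.000381); V <- V + (h/6)(k1 + 2k2 + 2k3 + k4): V^x = -0.9963, V^y = -2.0000
step 2: k1 = (0.030975, -0.000381), k2 = (0.050950, -0.000812), k3 = (0.050710, -0.000808), k4 = (0.075643, -0.001660); V <- V + (h/6)(k1 + 2k2 + 2k3 + k4): V^x = -0.9834, V^y = -2.0003
step 3: k1 = (0.075607, -0.001659), k2 = (0.106507, -0.003328), k3 = (0.105601, -0.003299), k4 = (0.141788, -0.006357); V <- V + (h/6)(k1 + 2k2 + 2k3 + k4): V^x = -0.9566, V^y = -2.0011
step 4: k1 = (0.141667, -0.006351), k2 = (0.180604, -0.011475), k3 = (0.178104, -0.011317), k4 = (0.213031, -0.018664); V <- V + (h/6)(k1 + 2k2 + 2k3 + k4): V^x = -0.9120, V^y = -2.0041
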